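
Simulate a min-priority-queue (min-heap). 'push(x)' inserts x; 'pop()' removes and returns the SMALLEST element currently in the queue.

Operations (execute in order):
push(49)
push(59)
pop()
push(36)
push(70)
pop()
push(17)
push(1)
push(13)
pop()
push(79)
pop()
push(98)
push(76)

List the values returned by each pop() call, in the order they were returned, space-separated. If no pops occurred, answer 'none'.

push(49): heap contents = [49]
push(59): heap contents = [49, 59]
pop() → 49: heap contents = [59]
push(36): heap contents = [36, 59]
push(70): heap contents = [36, 59, 70]
pop() → 36: heap contents = [59, 70]
push(17): heap contents = [17, 59, 70]
push(1): heap contents = [1, 17, 59, 70]
push(13): heap contents = [1, 13, 17, 59, 70]
pop() → 1: heap contents = [13, 17, 59, 70]
push(79): heap contents = [13, 17, 59, 70, 79]
pop() → 13: heap contents = [17, 59, 70, 79]
push(98): heap contents = [17, 59, 70, 79, 98]
push(76): heap contents = [17, 59, 70, 76, 79, 98]

Answer: 49 36 1 13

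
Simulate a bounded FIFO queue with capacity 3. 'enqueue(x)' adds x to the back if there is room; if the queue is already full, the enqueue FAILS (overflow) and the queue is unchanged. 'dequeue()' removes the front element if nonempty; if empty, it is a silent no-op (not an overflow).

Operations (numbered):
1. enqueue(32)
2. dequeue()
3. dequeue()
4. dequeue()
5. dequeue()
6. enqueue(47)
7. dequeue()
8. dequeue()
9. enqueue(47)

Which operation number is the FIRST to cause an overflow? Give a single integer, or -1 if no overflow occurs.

Answer: -1

Derivation:
1. enqueue(32): size=1
2. dequeue(): size=0
3. dequeue(): empty, no-op, size=0
4. dequeue(): empty, no-op, size=0
5. dequeue(): empty, no-op, size=0
6. enqueue(47): size=1
7. dequeue(): size=0
8. dequeue(): empty, no-op, size=0
9. enqueue(47): size=1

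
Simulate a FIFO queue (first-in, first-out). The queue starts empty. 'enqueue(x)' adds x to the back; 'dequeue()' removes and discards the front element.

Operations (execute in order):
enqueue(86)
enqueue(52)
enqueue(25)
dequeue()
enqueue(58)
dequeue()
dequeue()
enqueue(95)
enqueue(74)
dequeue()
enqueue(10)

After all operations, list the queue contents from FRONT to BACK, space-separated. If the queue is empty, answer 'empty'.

enqueue(86): [86]
enqueue(52): [86, 52]
enqueue(25): [86, 52, 25]
dequeue(): [52, 25]
enqueue(58): [52, 25, 58]
dequeue(): [25, 58]
dequeue(): [58]
enqueue(95): [58, 95]
enqueue(74): [58, 95, 74]
dequeue(): [95, 74]
enqueue(10): [95, 74, 10]

Answer: 95 74 10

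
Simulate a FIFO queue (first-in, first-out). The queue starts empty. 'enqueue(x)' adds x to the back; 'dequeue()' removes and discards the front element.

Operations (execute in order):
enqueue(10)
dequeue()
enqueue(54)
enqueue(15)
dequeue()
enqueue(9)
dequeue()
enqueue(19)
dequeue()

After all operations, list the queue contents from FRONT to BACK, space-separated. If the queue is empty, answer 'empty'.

Answer: 19

Derivation:
enqueue(10): [10]
dequeue(): []
enqueue(54): [54]
enqueue(15): [54, 15]
dequeue(): [15]
enqueue(9): [15, 9]
dequeue(): [9]
enqueue(19): [9, 19]
dequeue(): [19]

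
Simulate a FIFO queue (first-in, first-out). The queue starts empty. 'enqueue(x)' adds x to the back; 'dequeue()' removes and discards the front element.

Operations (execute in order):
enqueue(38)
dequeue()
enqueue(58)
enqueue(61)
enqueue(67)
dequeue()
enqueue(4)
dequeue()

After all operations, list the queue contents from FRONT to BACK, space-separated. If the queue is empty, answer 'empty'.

Answer: 67 4

Derivation:
enqueue(38): [38]
dequeue(): []
enqueue(58): [58]
enqueue(61): [58, 61]
enqueue(67): [58, 61, 67]
dequeue(): [61, 67]
enqueue(4): [61, 67, 4]
dequeue(): [67, 4]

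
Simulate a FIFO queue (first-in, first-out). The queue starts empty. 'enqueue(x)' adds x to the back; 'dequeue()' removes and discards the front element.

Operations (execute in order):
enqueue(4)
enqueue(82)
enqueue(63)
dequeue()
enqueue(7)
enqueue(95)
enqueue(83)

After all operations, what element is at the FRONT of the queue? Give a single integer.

enqueue(4): queue = [4]
enqueue(82): queue = [4, 82]
enqueue(63): queue = [4, 82, 63]
dequeue(): queue = [82, 63]
enqueue(7): queue = [82, 63, 7]
enqueue(95): queue = [82, 63, 7, 95]
enqueue(83): queue = [82, 63, 7, 95, 83]

Answer: 82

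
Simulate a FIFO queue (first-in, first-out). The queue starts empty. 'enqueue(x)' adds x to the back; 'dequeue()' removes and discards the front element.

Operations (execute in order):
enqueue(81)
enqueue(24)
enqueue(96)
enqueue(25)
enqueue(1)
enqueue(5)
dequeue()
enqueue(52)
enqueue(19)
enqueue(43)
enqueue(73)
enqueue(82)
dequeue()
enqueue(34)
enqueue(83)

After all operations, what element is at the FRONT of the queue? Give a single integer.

Answer: 96

Derivation:
enqueue(81): queue = [81]
enqueue(24): queue = [81, 24]
enqueue(96): queue = [81, 24, 96]
enqueue(25): queue = [81, 24, 96, 25]
enqueue(1): queue = [81, 24, 96, 25, 1]
enqueue(5): queue = [81, 24, 96, 25, 1, 5]
dequeue(): queue = [24, 96, 25, 1, 5]
enqueue(52): queue = [24, 96, 25, 1, 5, 52]
enqueue(19): queue = [24, 96, 25, 1, 5, 52, 19]
enqueue(43): queue = [24, 96, 25, 1, 5, 52, 19, 43]
enqueue(73): queue = [24, 96, 25, 1, 5, 52, 19, 43, 73]
enqueue(82): queue = [24, 96, 25, 1, 5, 52, 19, 43, 73, 82]
dequeue(): queue = [96, 25, 1, 5, 52, 19, 43, 73, 82]
enqueue(34): queue = [96, 25, 1, 5, 52, 19, 43, 73, 82, 34]
enqueue(83): queue = [96, 25, 1, 5, 52, 19, 43, 73, 82, 34, 83]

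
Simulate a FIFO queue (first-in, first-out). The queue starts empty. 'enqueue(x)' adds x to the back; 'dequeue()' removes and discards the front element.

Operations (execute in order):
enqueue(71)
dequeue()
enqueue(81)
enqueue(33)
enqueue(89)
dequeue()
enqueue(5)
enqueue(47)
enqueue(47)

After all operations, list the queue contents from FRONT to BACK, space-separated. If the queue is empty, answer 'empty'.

Answer: 33 89 5 47 47

Derivation:
enqueue(71): [71]
dequeue(): []
enqueue(81): [81]
enqueue(33): [81, 33]
enqueue(89): [81, 33, 89]
dequeue(): [33, 89]
enqueue(5): [33, 89, 5]
enqueue(47): [33, 89, 5, 47]
enqueue(47): [33, 89, 5, 47, 47]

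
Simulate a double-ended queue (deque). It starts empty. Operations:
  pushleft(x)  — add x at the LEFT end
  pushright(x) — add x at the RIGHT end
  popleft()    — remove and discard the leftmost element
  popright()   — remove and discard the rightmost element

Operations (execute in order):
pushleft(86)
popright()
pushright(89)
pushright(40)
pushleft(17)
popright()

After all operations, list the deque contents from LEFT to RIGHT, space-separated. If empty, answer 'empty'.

pushleft(86): [86]
popright(): []
pushright(89): [89]
pushright(40): [89, 40]
pushleft(17): [17, 89, 40]
popright(): [17, 89]

Answer: 17 89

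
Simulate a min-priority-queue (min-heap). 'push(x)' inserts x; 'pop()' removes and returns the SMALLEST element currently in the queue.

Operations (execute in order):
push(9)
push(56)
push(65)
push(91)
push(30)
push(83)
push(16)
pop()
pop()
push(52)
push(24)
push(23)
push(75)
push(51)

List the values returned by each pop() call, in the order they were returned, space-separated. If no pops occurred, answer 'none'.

Answer: 9 16

Derivation:
push(9): heap contents = [9]
push(56): heap contents = [9, 56]
push(65): heap contents = [9, 56, 65]
push(91): heap contents = [9, 56, 65, 91]
push(30): heap contents = [9, 30, 56, 65, 91]
push(83): heap contents = [9, 30, 56, 65, 83, 91]
push(16): heap contents = [9, 16, 30, 56, 65, 83, 91]
pop() → 9: heap contents = [16, 30, 56, 65, 83, 91]
pop() → 16: heap contents = [30, 56, 65, 83, 91]
push(52): heap contents = [30, 52, 56, 65, 83, 91]
push(24): heap contents = [24, 30, 52, 56, 65, 83, 91]
push(23): heap contents = [23, 24, 30, 52, 56, 65, 83, 91]
push(75): heap contents = [23, 24, 30, 52, 56, 65, 75, 83, 91]
push(51): heap contents = [23, 24, 30, 51, 52, 56, 65, 75, 83, 91]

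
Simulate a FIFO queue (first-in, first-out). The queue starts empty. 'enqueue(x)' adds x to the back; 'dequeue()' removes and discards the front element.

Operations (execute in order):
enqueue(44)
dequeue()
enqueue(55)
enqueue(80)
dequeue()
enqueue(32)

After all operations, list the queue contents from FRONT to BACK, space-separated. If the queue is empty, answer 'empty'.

enqueue(44): [44]
dequeue(): []
enqueue(55): [55]
enqueue(80): [55, 80]
dequeue(): [80]
enqueue(32): [80, 32]

Answer: 80 32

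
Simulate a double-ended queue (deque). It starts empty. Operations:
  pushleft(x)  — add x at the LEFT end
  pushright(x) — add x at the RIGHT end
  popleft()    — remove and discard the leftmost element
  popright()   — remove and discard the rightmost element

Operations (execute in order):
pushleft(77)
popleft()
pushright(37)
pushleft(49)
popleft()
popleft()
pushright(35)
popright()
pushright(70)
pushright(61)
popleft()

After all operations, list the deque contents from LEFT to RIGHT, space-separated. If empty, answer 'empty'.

pushleft(77): [77]
popleft(): []
pushright(37): [37]
pushleft(49): [49, 37]
popleft(): [37]
popleft(): []
pushright(35): [35]
popright(): []
pushright(70): [70]
pushright(61): [70, 61]
popleft(): [61]

Answer: 61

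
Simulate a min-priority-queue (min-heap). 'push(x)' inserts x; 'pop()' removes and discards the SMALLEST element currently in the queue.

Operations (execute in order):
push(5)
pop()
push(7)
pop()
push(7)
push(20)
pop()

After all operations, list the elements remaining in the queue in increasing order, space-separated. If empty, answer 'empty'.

Answer: 20

Derivation:
push(5): heap contents = [5]
pop() → 5: heap contents = []
push(7): heap contents = [7]
pop() → 7: heap contents = []
push(7): heap contents = [7]
push(20): heap contents = [7, 20]
pop() → 7: heap contents = [20]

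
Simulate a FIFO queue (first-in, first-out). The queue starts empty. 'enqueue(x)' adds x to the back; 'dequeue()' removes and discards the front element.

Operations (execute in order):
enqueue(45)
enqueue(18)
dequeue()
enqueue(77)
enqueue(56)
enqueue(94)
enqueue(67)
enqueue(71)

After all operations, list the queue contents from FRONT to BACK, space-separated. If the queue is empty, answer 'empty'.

Answer: 18 77 56 94 67 71

Derivation:
enqueue(45): [45]
enqueue(18): [45, 18]
dequeue(): [18]
enqueue(77): [18, 77]
enqueue(56): [18, 77, 56]
enqueue(94): [18, 77, 56, 94]
enqueue(67): [18, 77, 56, 94, 67]
enqueue(71): [18, 77, 56, 94, 67, 71]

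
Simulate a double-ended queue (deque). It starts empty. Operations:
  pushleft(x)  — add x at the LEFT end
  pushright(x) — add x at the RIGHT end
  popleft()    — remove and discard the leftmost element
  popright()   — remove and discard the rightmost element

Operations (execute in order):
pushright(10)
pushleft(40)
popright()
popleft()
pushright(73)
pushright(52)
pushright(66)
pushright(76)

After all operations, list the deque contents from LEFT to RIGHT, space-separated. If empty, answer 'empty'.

Answer: 73 52 66 76

Derivation:
pushright(10): [10]
pushleft(40): [40, 10]
popright(): [40]
popleft(): []
pushright(73): [73]
pushright(52): [73, 52]
pushright(66): [73, 52, 66]
pushright(76): [73, 52, 66, 76]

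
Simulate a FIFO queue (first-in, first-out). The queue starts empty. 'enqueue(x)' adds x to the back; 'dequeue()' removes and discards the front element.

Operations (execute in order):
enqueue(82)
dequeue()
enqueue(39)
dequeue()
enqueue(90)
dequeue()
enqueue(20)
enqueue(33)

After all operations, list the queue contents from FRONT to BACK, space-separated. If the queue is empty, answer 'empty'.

Answer: 20 33

Derivation:
enqueue(82): [82]
dequeue(): []
enqueue(39): [39]
dequeue(): []
enqueue(90): [90]
dequeue(): []
enqueue(20): [20]
enqueue(33): [20, 33]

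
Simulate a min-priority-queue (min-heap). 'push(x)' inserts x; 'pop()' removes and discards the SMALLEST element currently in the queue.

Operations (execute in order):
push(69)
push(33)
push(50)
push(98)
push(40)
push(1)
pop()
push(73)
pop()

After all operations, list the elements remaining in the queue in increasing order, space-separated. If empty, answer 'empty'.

Answer: 40 50 69 73 98

Derivation:
push(69): heap contents = [69]
push(33): heap contents = [33, 69]
push(50): heap contents = [33, 50, 69]
push(98): heap contents = [33, 50, 69, 98]
push(40): heap contents = [33, 40, 50, 69, 98]
push(1): heap contents = [1, 33, 40, 50, 69, 98]
pop() → 1: heap contents = [33, 40, 50, 69, 98]
push(73): heap contents = [33, 40, 50, 69, 73, 98]
pop() → 33: heap contents = [40, 50, 69, 73, 98]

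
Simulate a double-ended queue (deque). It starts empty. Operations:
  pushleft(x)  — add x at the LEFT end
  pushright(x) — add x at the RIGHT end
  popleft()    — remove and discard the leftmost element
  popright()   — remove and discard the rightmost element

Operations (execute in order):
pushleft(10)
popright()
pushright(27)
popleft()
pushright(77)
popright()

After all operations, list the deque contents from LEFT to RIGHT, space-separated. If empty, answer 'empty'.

Answer: empty

Derivation:
pushleft(10): [10]
popright(): []
pushright(27): [27]
popleft(): []
pushright(77): [77]
popright(): []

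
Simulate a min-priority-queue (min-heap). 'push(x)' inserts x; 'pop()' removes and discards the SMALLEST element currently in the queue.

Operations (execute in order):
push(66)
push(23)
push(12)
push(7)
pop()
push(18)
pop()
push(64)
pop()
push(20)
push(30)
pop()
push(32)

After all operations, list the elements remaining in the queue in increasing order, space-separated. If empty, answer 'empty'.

push(66): heap contents = [66]
push(23): heap contents = [23, 66]
push(12): heap contents = [12, 23, 66]
push(7): heap contents = [7, 12, 23, 66]
pop() → 7: heap contents = [12, 23, 66]
push(18): heap contents = [12, 18, 23, 66]
pop() → 12: heap contents = [18, 23, 66]
push(64): heap contents = [18, 23, 64, 66]
pop() → 18: heap contents = [23, 64, 66]
push(20): heap contents = [20, 23, 64, 66]
push(30): heap contents = [20, 23, 30, 64, 66]
pop() → 20: heap contents = [23, 30, 64, 66]
push(32): heap contents = [23, 30, 32, 64, 66]

Answer: 23 30 32 64 66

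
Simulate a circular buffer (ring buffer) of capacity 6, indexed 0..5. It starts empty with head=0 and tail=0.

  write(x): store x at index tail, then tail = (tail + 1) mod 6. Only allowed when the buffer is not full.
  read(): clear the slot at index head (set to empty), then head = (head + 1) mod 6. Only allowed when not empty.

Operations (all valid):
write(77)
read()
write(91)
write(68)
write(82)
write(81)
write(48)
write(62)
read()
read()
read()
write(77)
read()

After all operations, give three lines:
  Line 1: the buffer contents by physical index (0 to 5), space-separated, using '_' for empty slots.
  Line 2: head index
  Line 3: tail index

write(77): buf=[77 _ _ _ _ _], head=0, tail=1, size=1
read(): buf=[_ _ _ _ _ _], head=1, tail=1, size=0
write(91): buf=[_ 91 _ _ _ _], head=1, tail=2, size=1
write(68): buf=[_ 91 68 _ _ _], head=1, tail=3, size=2
write(82): buf=[_ 91 68 82 _ _], head=1, tail=4, size=3
write(81): buf=[_ 91 68 82 81 _], head=1, tail=5, size=4
write(48): buf=[_ 91 68 82 81 48], head=1, tail=0, size=5
write(62): buf=[62 91 68 82 81 48], head=1, tail=1, size=6
read(): buf=[62 _ 68 82 81 48], head=2, tail=1, size=5
read(): buf=[62 _ _ 82 81 48], head=3, tail=1, size=4
read(): buf=[62 _ _ _ 81 48], head=4, tail=1, size=3
write(77): buf=[62 77 _ _ 81 48], head=4, tail=2, size=4
read(): buf=[62 77 _ _ _ 48], head=5, tail=2, size=3

Answer: 62 77 _ _ _ 48
5
2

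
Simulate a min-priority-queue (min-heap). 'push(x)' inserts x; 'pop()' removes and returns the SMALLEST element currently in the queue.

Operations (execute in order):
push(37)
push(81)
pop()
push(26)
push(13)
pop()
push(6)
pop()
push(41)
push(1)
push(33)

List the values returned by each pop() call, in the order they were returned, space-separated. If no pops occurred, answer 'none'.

Answer: 37 13 6

Derivation:
push(37): heap contents = [37]
push(81): heap contents = [37, 81]
pop() → 37: heap contents = [81]
push(26): heap contents = [26, 81]
push(13): heap contents = [13, 26, 81]
pop() → 13: heap contents = [26, 81]
push(6): heap contents = [6, 26, 81]
pop() → 6: heap contents = [26, 81]
push(41): heap contents = [26, 41, 81]
push(1): heap contents = [1, 26, 41, 81]
push(33): heap contents = [1, 26, 33, 41, 81]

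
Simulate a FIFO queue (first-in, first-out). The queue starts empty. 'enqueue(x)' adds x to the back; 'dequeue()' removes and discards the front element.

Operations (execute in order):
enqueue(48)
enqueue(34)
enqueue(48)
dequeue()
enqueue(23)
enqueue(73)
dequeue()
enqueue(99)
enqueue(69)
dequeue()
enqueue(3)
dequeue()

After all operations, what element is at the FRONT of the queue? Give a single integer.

Answer: 73

Derivation:
enqueue(48): queue = [48]
enqueue(34): queue = [48, 34]
enqueue(48): queue = [48, 34, 48]
dequeue(): queue = [34, 48]
enqueue(23): queue = [34, 48, 23]
enqueue(73): queue = [34, 48, 23, 73]
dequeue(): queue = [48, 23, 73]
enqueue(99): queue = [48, 23, 73, 99]
enqueue(69): queue = [48, 23, 73, 99, 69]
dequeue(): queue = [23, 73, 99, 69]
enqueue(3): queue = [23, 73, 99, 69, 3]
dequeue(): queue = [73, 99, 69, 3]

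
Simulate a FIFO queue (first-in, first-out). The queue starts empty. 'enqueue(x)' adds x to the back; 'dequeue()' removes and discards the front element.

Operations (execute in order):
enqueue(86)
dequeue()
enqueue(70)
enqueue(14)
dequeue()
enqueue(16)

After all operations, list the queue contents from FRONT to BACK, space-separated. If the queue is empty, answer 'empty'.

Answer: 14 16

Derivation:
enqueue(86): [86]
dequeue(): []
enqueue(70): [70]
enqueue(14): [70, 14]
dequeue(): [14]
enqueue(16): [14, 16]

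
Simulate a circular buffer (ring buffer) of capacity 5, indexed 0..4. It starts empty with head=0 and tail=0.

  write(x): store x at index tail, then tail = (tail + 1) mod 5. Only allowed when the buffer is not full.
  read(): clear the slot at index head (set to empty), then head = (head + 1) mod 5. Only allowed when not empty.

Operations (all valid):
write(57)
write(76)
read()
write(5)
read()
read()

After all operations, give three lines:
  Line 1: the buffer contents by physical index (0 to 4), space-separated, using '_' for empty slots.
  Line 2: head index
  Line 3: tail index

Answer: _ _ _ _ _
3
3

Derivation:
write(57): buf=[57 _ _ _ _], head=0, tail=1, size=1
write(76): buf=[57 76 _ _ _], head=0, tail=2, size=2
read(): buf=[_ 76 _ _ _], head=1, tail=2, size=1
write(5): buf=[_ 76 5 _ _], head=1, tail=3, size=2
read(): buf=[_ _ 5 _ _], head=2, tail=3, size=1
read(): buf=[_ _ _ _ _], head=3, tail=3, size=0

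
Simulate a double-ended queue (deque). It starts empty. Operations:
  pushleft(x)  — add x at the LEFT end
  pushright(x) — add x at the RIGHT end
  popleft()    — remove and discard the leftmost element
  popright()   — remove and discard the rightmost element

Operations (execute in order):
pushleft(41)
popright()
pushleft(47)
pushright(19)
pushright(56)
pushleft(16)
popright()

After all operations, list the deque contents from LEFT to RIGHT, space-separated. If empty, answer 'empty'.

pushleft(41): [41]
popright(): []
pushleft(47): [47]
pushright(19): [47, 19]
pushright(56): [47, 19, 56]
pushleft(16): [16, 47, 19, 56]
popright(): [16, 47, 19]

Answer: 16 47 19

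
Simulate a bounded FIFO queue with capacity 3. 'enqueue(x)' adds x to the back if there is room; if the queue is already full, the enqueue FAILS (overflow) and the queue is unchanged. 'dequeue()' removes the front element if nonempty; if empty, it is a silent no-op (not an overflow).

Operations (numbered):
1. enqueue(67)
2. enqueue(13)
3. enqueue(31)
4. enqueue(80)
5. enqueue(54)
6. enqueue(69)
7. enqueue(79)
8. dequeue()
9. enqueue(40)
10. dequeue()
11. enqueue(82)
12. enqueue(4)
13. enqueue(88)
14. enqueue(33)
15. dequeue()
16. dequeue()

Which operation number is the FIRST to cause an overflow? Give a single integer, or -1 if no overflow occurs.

Answer: 4

Derivation:
1. enqueue(67): size=1
2. enqueue(13): size=2
3. enqueue(31): size=3
4. enqueue(80): size=3=cap → OVERFLOW (fail)
5. enqueue(54): size=3=cap → OVERFLOW (fail)
6. enqueue(69): size=3=cap → OVERFLOW (fail)
7. enqueue(79): size=3=cap → OVERFLOW (fail)
8. dequeue(): size=2
9. enqueue(40): size=3
10. dequeue(): size=2
11. enqueue(82): size=3
12. enqueue(4): size=3=cap → OVERFLOW (fail)
13. enqueue(88): size=3=cap → OVERFLOW (fail)
14. enqueue(33): size=3=cap → OVERFLOW (fail)
15. dequeue(): size=2
16. dequeue(): size=1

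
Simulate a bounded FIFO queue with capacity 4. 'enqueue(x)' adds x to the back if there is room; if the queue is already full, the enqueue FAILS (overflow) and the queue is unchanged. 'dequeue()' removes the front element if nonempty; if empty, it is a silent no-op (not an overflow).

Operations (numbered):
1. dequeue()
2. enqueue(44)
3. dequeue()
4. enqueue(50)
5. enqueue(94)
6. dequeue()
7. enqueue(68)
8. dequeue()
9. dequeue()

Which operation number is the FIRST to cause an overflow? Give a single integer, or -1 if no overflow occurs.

Answer: -1

Derivation:
1. dequeue(): empty, no-op, size=0
2. enqueue(44): size=1
3. dequeue(): size=0
4. enqueue(50): size=1
5. enqueue(94): size=2
6. dequeue(): size=1
7. enqueue(68): size=2
8. dequeue(): size=1
9. dequeue(): size=0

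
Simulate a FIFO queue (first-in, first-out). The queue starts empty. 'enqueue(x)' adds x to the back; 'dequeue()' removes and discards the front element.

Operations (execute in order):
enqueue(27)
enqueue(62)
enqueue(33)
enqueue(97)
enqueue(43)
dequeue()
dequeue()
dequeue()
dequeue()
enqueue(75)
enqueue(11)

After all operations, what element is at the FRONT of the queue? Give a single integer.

enqueue(27): queue = [27]
enqueue(62): queue = [27, 62]
enqueue(33): queue = [27, 62, 33]
enqueue(97): queue = [27, 62, 33, 97]
enqueue(43): queue = [27, 62, 33, 97, 43]
dequeue(): queue = [62, 33, 97, 43]
dequeue(): queue = [33, 97, 43]
dequeue(): queue = [97, 43]
dequeue(): queue = [43]
enqueue(75): queue = [43, 75]
enqueue(11): queue = [43, 75, 11]

Answer: 43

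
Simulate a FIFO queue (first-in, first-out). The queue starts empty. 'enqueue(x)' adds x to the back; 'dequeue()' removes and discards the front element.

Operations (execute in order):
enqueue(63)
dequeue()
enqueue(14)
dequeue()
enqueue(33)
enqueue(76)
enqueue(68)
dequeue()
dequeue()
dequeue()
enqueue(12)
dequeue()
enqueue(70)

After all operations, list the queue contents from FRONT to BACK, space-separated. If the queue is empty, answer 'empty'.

enqueue(63): [63]
dequeue(): []
enqueue(14): [14]
dequeue(): []
enqueue(33): [33]
enqueue(76): [33, 76]
enqueue(68): [33, 76, 68]
dequeue(): [76, 68]
dequeue(): [68]
dequeue(): []
enqueue(12): [12]
dequeue(): []
enqueue(70): [70]

Answer: 70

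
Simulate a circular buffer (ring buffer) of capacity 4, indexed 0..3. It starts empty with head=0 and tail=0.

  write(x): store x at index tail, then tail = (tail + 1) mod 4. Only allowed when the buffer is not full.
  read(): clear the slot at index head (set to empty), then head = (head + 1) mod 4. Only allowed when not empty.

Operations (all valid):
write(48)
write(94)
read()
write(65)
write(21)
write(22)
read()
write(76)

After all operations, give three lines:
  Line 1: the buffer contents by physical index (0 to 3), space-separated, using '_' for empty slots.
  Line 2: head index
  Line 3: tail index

Answer: 22 76 65 21
2
2

Derivation:
write(48): buf=[48 _ _ _], head=0, tail=1, size=1
write(94): buf=[48 94 _ _], head=0, tail=2, size=2
read(): buf=[_ 94 _ _], head=1, tail=2, size=1
write(65): buf=[_ 94 65 _], head=1, tail=3, size=2
write(21): buf=[_ 94 65 21], head=1, tail=0, size=3
write(22): buf=[22 94 65 21], head=1, tail=1, size=4
read(): buf=[22 _ 65 21], head=2, tail=1, size=3
write(76): buf=[22 76 65 21], head=2, tail=2, size=4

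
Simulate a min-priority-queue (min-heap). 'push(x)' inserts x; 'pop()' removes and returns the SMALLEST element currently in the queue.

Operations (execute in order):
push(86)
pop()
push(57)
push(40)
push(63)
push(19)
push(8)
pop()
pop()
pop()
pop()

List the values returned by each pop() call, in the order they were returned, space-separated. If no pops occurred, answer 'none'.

push(86): heap contents = [86]
pop() → 86: heap contents = []
push(57): heap contents = [57]
push(40): heap contents = [40, 57]
push(63): heap contents = [40, 57, 63]
push(19): heap contents = [19, 40, 57, 63]
push(8): heap contents = [8, 19, 40, 57, 63]
pop() → 8: heap contents = [19, 40, 57, 63]
pop() → 19: heap contents = [40, 57, 63]
pop() → 40: heap contents = [57, 63]
pop() → 57: heap contents = [63]

Answer: 86 8 19 40 57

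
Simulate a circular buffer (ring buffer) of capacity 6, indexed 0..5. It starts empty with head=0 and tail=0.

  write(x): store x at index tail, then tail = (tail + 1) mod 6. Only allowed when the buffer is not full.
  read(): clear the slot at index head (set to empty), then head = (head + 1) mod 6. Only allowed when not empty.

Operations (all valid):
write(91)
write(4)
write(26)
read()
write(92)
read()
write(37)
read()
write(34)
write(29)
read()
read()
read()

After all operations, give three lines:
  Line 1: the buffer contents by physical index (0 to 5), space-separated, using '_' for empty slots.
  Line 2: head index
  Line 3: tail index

Answer: 29 _ _ _ _ _
0
1

Derivation:
write(91): buf=[91 _ _ _ _ _], head=0, tail=1, size=1
write(4): buf=[91 4 _ _ _ _], head=0, tail=2, size=2
write(26): buf=[91 4 26 _ _ _], head=0, tail=3, size=3
read(): buf=[_ 4 26 _ _ _], head=1, tail=3, size=2
write(92): buf=[_ 4 26 92 _ _], head=1, tail=4, size=3
read(): buf=[_ _ 26 92 _ _], head=2, tail=4, size=2
write(37): buf=[_ _ 26 92 37 _], head=2, tail=5, size=3
read(): buf=[_ _ _ 92 37 _], head=3, tail=5, size=2
write(34): buf=[_ _ _ 92 37 34], head=3, tail=0, size=3
write(29): buf=[29 _ _ 92 37 34], head=3, tail=1, size=4
read(): buf=[29 _ _ _ 37 34], head=4, tail=1, size=3
read(): buf=[29 _ _ _ _ 34], head=5, tail=1, size=2
read(): buf=[29 _ _ _ _ _], head=0, tail=1, size=1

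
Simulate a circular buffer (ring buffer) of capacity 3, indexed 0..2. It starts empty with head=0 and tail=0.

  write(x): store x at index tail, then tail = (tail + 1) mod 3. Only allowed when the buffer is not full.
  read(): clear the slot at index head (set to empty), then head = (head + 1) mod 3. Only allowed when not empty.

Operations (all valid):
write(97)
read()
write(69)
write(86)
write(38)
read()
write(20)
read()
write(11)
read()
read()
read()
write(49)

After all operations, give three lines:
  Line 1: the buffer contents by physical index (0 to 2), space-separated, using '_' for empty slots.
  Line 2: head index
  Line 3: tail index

Answer: 49 _ _
0
1

Derivation:
write(97): buf=[97 _ _], head=0, tail=1, size=1
read(): buf=[_ _ _], head=1, tail=1, size=0
write(69): buf=[_ 69 _], head=1, tail=2, size=1
write(86): buf=[_ 69 86], head=1, tail=0, size=2
write(38): buf=[38 69 86], head=1, tail=1, size=3
read(): buf=[38 _ 86], head=2, tail=1, size=2
write(20): buf=[38 20 86], head=2, tail=2, size=3
read(): buf=[38 20 _], head=0, tail=2, size=2
write(11): buf=[38 20 11], head=0, tail=0, size=3
read(): buf=[_ 20 11], head=1, tail=0, size=2
read(): buf=[_ _ 11], head=2, tail=0, size=1
read(): buf=[_ _ _], head=0, tail=0, size=0
write(49): buf=[49 _ _], head=0, tail=1, size=1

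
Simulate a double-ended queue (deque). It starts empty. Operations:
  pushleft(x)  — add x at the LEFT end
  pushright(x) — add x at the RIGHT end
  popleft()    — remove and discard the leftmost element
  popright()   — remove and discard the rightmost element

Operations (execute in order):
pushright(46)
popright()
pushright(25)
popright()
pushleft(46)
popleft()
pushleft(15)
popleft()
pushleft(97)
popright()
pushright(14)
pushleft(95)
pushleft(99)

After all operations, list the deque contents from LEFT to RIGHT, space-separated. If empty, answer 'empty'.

Answer: 99 95 14

Derivation:
pushright(46): [46]
popright(): []
pushright(25): [25]
popright(): []
pushleft(46): [46]
popleft(): []
pushleft(15): [15]
popleft(): []
pushleft(97): [97]
popright(): []
pushright(14): [14]
pushleft(95): [95, 14]
pushleft(99): [99, 95, 14]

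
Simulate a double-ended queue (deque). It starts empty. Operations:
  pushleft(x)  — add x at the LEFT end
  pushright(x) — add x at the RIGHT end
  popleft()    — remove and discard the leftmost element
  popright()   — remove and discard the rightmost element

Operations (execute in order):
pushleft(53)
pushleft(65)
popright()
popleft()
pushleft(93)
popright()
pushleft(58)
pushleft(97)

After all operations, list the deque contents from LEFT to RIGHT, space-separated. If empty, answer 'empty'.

pushleft(53): [53]
pushleft(65): [65, 53]
popright(): [65]
popleft(): []
pushleft(93): [93]
popright(): []
pushleft(58): [58]
pushleft(97): [97, 58]

Answer: 97 58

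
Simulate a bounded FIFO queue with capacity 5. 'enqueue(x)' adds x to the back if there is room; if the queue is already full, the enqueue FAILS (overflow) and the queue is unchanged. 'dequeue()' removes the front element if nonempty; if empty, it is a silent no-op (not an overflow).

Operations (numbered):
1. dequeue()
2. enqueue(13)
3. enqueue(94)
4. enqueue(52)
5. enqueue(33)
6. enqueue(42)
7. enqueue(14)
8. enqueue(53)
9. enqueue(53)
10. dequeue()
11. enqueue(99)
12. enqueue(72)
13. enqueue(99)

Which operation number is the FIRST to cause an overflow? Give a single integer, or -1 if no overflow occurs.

Answer: 7

Derivation:
1. dequeue(): empty, no-op, size=0
2. enqueue(13): size=1
3. enqueue(94): size=2
4. enqueue(52): size=3
5. enqueue(33): size=4
6. enqueue(42): size=5
7. enqueue(14): size=5=cap → OVERFLOW (fail)
8. enqueue(53): size=5=cap → OVERFLOW (fail)
9. enqueue(53): size=5=cap → OVERFLOW (fail)
10. dequeue(): size=4
11. enqueue(99): size=5
12. enqueue(72): size=5=cap → OVERFLOW (fail)
13. enqueue(99): size=5=cap → OVERFLOW (fail)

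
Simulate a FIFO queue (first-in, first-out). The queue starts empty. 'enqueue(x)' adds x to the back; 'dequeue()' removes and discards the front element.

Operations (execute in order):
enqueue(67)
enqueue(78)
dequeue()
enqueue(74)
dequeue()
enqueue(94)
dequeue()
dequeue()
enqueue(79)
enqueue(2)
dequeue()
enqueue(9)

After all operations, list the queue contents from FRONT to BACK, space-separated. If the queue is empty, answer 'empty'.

Answer: 2 9

Derivation:
enqueue(67): [67]
enqueue(78): [67, 78]
dequeue(): [78]
enqueue(74): [78, 74]
dequeue(): [74]
enqueue(94): [74, 94]
dequeue(): [94]
dequeue(): []
enqueue(79): [79]
enqueue(2): [79, 2]
dequeue(): [2]
enqueue(9): [2, 9]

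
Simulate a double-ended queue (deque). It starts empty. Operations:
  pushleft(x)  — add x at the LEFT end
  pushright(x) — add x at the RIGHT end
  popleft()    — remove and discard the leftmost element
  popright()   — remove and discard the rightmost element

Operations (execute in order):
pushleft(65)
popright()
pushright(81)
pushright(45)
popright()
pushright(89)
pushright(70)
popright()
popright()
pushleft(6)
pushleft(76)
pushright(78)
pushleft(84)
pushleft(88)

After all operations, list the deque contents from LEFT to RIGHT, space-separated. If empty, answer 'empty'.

pushleft(65): [65]
popright(): []
pushright(81): [81]
pushright(45): [81, 45]
popright(): [81]
pushright(89): [81, 89]
pushright(70): [81, 89, 70]
popright(): [81, 89]
popright(): [81]
pushleft(6): [6, 81]
pushleft(76): [76, 6, 81]
pushright(78): [76, 6, 81, 78]
pushleft(84): [84, 76, 6, 81, 78]
pushleft(88): [88, 84, 76, 6, 81, 78]

Answer: 88 84 76 6 81 78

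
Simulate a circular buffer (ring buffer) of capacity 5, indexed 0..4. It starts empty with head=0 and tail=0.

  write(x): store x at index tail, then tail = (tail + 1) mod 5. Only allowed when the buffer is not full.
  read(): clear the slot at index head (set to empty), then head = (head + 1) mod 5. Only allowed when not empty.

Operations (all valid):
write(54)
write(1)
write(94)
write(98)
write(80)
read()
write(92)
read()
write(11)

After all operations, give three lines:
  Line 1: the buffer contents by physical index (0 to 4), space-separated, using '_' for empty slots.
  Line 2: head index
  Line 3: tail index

write(54): buf=[54 _ _ _ _], head=0, tail=1, size=1
write(1): buf=[54 1 _ _ _], head=0, tail=2, size=2
write(94): buf=[54 1 94 _ _], head=0, tail=3, size=3
write(98): buf=[54 1 94 98 _], head=0, tail=4, size=4
write(80): buf=[54 1 94 98 80], head=0, tail=0, size=5
read(): buf=[_ 1 94 98 80], head=1, tail=0, size=4
write(92): buf=[92 1 94 98 80], head=1, tail=1, size=5
read(): buf=[92 _ 94 98 80], head=2, tail=1, size=4
write(11): buf=[92 11 94 98 80], head=2, tail=2, size=5

Answer: 92 11 94 98 80
2
2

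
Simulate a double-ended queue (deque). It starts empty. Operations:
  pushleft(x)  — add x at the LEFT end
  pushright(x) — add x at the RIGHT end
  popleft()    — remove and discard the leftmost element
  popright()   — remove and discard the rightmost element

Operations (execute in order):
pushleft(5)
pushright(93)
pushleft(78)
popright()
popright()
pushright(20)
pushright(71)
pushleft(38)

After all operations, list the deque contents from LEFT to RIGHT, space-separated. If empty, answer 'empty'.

Answer: 38 78 20 71

Derivation:
pushleft(5): [5]
pushright(93): [5, 93]
pushleft(78): [78, 5, 93]
popright(): [78, 5]
popright(): [78]
pushright(20): [78, 20]
pushright(71): [78, 20, 71]
pushleft(38): [38, 78, 20, 71]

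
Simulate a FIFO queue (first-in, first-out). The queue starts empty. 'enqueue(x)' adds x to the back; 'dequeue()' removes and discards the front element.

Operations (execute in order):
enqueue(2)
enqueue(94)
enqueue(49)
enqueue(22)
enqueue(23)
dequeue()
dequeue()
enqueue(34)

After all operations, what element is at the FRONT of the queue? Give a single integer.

Answer: 49

Derivation:
enqueue(2): queue = [2]
enqueue(94): queue = [2, 94]
enqueue(49): queue = [2, 94, 49]
enqueue(22): queue = [2, 94, 49, 22]
enqueue(23): queue = [2, 94, 49, 22, 23]
dequeue(): queue = [94, 49, 22, 23]
dequeue(): queue = [49, 22, 23]
enqueue(34): queue = [49, 22, 23, 34]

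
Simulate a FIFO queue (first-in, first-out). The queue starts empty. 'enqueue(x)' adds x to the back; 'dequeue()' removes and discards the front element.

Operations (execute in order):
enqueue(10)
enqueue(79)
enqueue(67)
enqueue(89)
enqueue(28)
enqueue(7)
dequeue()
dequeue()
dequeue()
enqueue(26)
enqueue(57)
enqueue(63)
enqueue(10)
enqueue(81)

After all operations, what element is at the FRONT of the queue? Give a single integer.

Answer: 89

Derivation:
enqueue(10): queue = [10]
enqueue(79): queue = [10, 79]
enqueue(67): queue = [10, 79, 67]
enqueue(89): queue = [10, 79, 67, 89]
enqueue(28): queue = [10, 79, 67, 89, 28]
enqueue(7): queue = [10, 79, 67, 89, 28, 7]
dequeue(): queue = [79, 67, 89, 28, 7]
dequeue(): queue = [67, 89, 28, 7]
dequeue(): queue = [89, 28, 7]
enqueue(26): queue = [89, 28, 7, 26]
enqueue(57): queue = [89, 28, 7, 26, 57]
enqueue(63): queue = [89, 28, 7, 26, 57, 63]
enqueue(10): queue = [89, 28, 7, 26, 57, 63, 10]
enqueue(81): queue = [89, 28, 7, 26, 57, 63, 10, 81]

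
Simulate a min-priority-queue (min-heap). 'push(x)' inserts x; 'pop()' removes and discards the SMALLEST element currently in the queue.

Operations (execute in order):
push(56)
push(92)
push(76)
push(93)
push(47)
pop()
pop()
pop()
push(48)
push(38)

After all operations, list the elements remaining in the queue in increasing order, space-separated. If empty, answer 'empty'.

push(56): heap contents = [56]
push(92): heap contents = [56, 92]
push(76): heap contents = [56, 76, 92]
push(93): heap contents = [56, 76, 92, 93]
push(47): heap contents = [47, 56, 76, 92, 93]
pop() → 47: heap contents = [56, 76, 92, 93]
pop() → 56: heap contents = [76, 92, 93]
pop() → 76: heap contents = [92, 93]
push(48): heap contents = [48, 92, 93]
push(38): heap contents = [38, 48, 92, 93]

Answer: 38 48 92 93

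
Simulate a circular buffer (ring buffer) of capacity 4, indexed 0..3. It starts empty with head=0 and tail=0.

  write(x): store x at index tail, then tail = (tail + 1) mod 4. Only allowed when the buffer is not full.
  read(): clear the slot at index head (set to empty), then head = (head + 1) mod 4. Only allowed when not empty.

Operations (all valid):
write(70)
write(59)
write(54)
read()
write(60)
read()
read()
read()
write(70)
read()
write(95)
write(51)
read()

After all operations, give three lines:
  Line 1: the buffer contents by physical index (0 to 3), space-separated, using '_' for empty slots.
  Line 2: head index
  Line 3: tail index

Answer: _ _ 51 _
2
3

Derivation:
write(70): buf=[70 _ _ _], head=0, tail=1, size=1
write(59): buf=[70 59 _ _], head=0, tail=2, size=2
write(54): buf=[70 59 54 _], head=0, tail=3, size=3
read(): buf=[_ 59 54 _], head=1, tail=3, size=2
write(60): buf=[_ 59 54 60], head=1, tail=0, size=3
read(): buf=[_ _ 54 60], head=2, tail=0, size=2
read(): buf=[_ _ _ 60], head=3, tail=0, size=1
read(): buf=[_ _ _ _], head=0, tail=0, size=0
write(70): buf=[70 _ _ _], head=0, tail=1, size=1
read(): buf=[_ _ _ _], head=1, tail=1, size=0
write(95): buf=[_ 95 _ _], head=1, tail=2, size=1
write(51): buf=[_ 95 51 _], head=1, tail=3, size=2
read(): buf=[_ _ 51 _], head=2, tail=3, size=1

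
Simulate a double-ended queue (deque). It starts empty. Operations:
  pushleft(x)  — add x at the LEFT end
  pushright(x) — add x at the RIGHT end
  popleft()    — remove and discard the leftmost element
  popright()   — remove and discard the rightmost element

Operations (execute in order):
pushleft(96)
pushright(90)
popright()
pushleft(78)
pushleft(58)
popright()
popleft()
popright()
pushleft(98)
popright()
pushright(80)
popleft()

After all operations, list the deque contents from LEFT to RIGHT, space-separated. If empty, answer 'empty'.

pushleft(96): [96]
pushright(90): [96, 90]
popright(): [96]
pushleft(78): [78, 96]
pushleft(58): [58, 78, 96]
popright(): [58, 78]
popleft(): [78]
popright(): []
pushleft(98): [98]
popright(): []
pushright(80): [80]
popleft(): []

Answer: empty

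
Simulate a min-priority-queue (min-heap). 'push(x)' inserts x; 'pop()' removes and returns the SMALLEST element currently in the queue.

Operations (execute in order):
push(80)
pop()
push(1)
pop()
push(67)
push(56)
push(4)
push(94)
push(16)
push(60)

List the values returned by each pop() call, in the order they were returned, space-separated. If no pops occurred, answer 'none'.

Answer: 80 1

Derivation:
push(80): heap contents = [80]
pop() → 80: heap contents = []
push(1): heap contents = [1]
pop() → 1: heap contents = []
push(67): heap contents = [67]
push(56): heap contents = [56, 67]
push(4): heap contents = [4, 56, 67]
push(94): heap contents = [4, 56, 67, 94]
push(16): heap contents = [4, 16, 56, 67, 94]
push(60): heap contents = [4, 16, 56, 60, 67, 94]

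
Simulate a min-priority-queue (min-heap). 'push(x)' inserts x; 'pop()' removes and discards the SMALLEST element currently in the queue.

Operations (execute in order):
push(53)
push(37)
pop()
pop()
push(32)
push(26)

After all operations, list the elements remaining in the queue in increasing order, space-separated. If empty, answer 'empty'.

push(53): heap contents = [53]
push(37): heap contents = [37, 53]
pop() → 37: heap contents = [53]
pop() → 53: heap contents = []
push(32): heap contents = [32]
push(26): heap contents = [26, 32]

Answer: 26 32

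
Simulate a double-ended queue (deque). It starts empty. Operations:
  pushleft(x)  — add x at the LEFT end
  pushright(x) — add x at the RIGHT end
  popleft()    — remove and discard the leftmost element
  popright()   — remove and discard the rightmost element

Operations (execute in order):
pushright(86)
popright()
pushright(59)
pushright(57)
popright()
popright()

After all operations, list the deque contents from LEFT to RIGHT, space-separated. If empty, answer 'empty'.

Answer: empty

Derivation:
pushright(86): [86]
popright(): []
pushright(59): [59]
pushright(57): [59, 57]
popright(): [59]
popright(): []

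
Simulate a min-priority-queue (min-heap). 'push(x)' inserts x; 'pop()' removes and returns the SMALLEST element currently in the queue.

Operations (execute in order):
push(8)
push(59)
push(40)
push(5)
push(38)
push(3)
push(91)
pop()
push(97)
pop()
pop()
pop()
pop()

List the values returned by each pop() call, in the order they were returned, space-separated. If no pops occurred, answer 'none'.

push(8): heap contents = [8]
push(59): heap contents = [8, 59]
push(40): heap contents = [8, 40, 59]
push(5): heap contents = [5, 8, 40, 59]
push(38): heap contents = [5, 8, 38, 40, 59]
push(3): heap contents = [3, 5, 8, 38, 40, 59]
push(91): heap contents = [3, 5, 8, 38, 40, 59, 91]
pop() → 3: heap contents = [5, 8, 38, 40, 59, 91]
push(97): heap contents = [5, 8, 38, 40, 59, 91, 97]
pop() → 5: heap contents = [8, 38, 40, 59, 91, 97]
pop() → 8: heap contents = [38, 40, 59, 91, 97]
pop() → 38: heap contents = [40, 59, 91, 97]
pop() → 40: heap contents = [59, 91, 97]

Answer: 3 5 8 38 40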